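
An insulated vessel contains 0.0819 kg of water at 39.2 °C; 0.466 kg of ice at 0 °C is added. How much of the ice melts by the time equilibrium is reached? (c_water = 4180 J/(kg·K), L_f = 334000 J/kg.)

Water can give up m c ΔT = 0.0819×4180×39.2 = 13420 J before reaching 0 °C.
To melt every bit of ice: 0.466×334000 = 155644 J.
13420 J < 155644 J, so only part of the ice melts and the system sits at 0 °C.
m_melted×334000 = 13420  ⇒  m_melted ≈ 0.04018 kg.

m_melted ≈ 0.0402 kg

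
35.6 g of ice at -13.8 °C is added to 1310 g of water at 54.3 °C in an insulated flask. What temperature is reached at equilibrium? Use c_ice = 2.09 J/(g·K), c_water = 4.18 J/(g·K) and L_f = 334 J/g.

T_f ≈ 50.6 °C

Setting the total heat transfer to zero:
ice -13.8→0 °C: 35.6×2.09×13.8 = 1026.8; fusion: m_ice L_f = 35.6×334 = 11890; meltwater 0→T: 35.6×4.18×T = 148.81 T; water: 5475.8(T − 54.3)
5624.6 T = 297336 − 12917 = 284419
T ≈ 50.57 °C — above 0 °C, consistent with complete melting.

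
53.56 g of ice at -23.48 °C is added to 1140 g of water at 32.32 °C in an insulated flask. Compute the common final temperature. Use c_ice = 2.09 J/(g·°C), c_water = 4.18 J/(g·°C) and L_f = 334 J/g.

Heat gained plus heat lost sum to zero:
ice -23.48→0 °C: 53.56×2.09×23.48 = 2628.4
  melt ice: 53.56×334 = 17889
  meltwater 0→T: 53.56×4.18×T = 223.88 T
  water cools: 1140×4.18×(T − 32.32) = 4765.2(T − 32.32)
4989.1 T = 154011 − 20517 = 133494
T ≈ 26.76 °C — above 0 °C, consistent with complete melting.

T_f ≈ 26.8 °C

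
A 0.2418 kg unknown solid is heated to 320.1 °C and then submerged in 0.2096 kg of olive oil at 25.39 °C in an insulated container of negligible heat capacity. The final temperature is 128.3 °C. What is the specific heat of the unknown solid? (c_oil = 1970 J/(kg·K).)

c ≈ 916 J/(kg·K)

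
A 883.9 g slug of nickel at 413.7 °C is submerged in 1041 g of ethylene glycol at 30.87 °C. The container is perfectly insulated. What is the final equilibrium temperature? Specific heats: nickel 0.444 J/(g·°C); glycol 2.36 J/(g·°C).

T_f ≈ 83.6 °C

Heat gained plus heat lost sum to zero:
883.9*0.444*(T − 413.7) + 1041*2.36*(T − 30.87) = 0
2849.2 T = 238197
T = 238197 / 2849.2 = 83.6 °C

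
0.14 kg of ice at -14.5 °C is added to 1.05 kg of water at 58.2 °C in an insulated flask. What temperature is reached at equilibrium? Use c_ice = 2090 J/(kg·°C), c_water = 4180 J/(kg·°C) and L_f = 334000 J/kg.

Energy balance with sensible and latent terms:
warm ice to 0 °C: 0.14×2090×(0 − (-14.5)) = 4242.7
  fusion: m_ice L_f = 0.14×334000 = 46760
  meltwater 0→T: 0.14×4180×T = 585.2 T
  water cools: 1.05×4180×(T − 58.2) = 4389(T − 58.2)
4974.2 T = 255440 − 51003 = 204437
T ≈ 41.10 °C. Since T > 0 °C, the all-ice-melts assumption holds.

T_f ≈ 41.1 °C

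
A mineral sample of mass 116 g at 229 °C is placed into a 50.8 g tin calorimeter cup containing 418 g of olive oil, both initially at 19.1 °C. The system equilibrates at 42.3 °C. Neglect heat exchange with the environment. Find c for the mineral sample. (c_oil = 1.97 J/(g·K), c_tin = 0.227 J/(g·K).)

Conservation of energy gives ΣQ = 0:
116·c·(42.3 − 229) + 418·1.97·(42.3 − 19.1) + 50.8·0.227·(42.3 − 19.1) = 0
-21657 c = -19372
c = -19372/-21657 ≈ 0.8945 J/(g·K)

c ≈ 0.894 J/(g·K)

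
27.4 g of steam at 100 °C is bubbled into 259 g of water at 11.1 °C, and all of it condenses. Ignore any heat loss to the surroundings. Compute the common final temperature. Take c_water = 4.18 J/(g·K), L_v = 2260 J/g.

Heat gained plus heat lost sum to zero:
steam→water at 100 °C releases m L_v = 27.4·2260 = 61924; condensate cools 100→T: 27.4·4.18·(T − 100) = 114.53(T − 100); original water: 1082.6(T − 11.1)
1197.2 T = 61924 + 11453 + 12017 = 85394
T ≈ 71.33 °C (< 100 °C, so full condensation is consistent).

T_f ≈ 71.3 °C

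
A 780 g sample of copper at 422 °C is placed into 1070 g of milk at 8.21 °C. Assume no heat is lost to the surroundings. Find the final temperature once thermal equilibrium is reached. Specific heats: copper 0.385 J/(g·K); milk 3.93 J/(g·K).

T_f ≈ 35.8 °C

|Q_copper| = |Q_milk|:
780*0.385*(422 − T) = 1070*3.93*(T − 8.21)
300.3(422 − T) = 4205.1(T − 8.21)
4505.4 T = 161250  ⇒  T ≈ 35.79 °C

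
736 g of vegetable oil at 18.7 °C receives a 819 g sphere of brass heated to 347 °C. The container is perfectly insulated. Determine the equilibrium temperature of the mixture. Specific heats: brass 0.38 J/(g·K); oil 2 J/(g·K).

T_f ≈ 76.0 °C

|Q_brass| = |Q_oil|:
819·0.38·(347 − T) = 736·2·(T − 18.7)
311.22(347 − T) = 1472(T − 18.7)
1783.2 T = 135520  ⇒  T ≈ 76.00 °C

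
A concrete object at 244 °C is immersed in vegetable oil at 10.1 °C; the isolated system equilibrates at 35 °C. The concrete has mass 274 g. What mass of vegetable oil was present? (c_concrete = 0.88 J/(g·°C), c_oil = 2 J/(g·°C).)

m ≈ 1010 g

Heat lost by the concrete = heat gained by the oil:
274·0.88·(244 − 35) = m·2·(35 − 10.1)
49.8 m = 50394  ⇒  m ≈ 1012 g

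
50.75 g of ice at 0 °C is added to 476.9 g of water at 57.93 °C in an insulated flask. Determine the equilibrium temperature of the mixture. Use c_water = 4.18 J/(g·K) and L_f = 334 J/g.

Taking heat into each body as positive, Σ m c ΔT = 0:
melt ice: 50.75·334 = 16950; meltwater 0→T: 50.75·4.18·T = 212.13 T; water cools: 476.9·4.18·(T − 57.93) = 1993.4(T − 57.93)
2205.6 T = 115480 − 16950 = 98530
T ≈ 44.67 °C (positive, so assuming full melt was valid).

T_f ≈ 44.7 °C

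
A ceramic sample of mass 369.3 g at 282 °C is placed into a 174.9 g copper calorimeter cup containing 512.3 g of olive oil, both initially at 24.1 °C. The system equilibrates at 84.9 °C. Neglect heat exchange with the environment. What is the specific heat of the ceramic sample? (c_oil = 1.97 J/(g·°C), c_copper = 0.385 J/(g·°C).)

Energy conservation, ΣQ = 0:
369.3×c×(84.9 − 282) + 512.3×1.97×(84.9 − 24.1) + 174.9×0.385×(84.9 − 24.1) = 0
-72789 c = -65455
c = -65455/-72789 ≈ 0.8992 J/(g·°C)

c ≈ 0.899 J/(g·°C)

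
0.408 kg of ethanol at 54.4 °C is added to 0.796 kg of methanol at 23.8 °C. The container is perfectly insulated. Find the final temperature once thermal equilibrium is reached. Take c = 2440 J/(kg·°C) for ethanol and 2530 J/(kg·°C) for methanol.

Taking heat into each body as positive, Σ m c ΔT = 0:
0.408*2440*(T − 54.4) + 0.796*2530*(T − 23.8) = 0
995.52(T − 54.4) + 2013.9(T − 23.8) = 0
(995.52 + 2013.9) T = 995.52*54.4 + 2013.9*23.8
T ≈ 33.92 °C

T_f ≈ 33.9 °C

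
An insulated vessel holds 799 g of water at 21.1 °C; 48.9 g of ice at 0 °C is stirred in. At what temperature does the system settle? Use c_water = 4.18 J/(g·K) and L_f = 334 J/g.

T_f ≈ 15.3 °C

Energy balance with sensible and latent terms:
fusion: m_ice L_f = 48.9×334 = 16333; meltwater 0→T: 48.9×4.18×T = 204.4 T; water: 3339.8(T − 21.1)
3544.2 T = 70470 − 16333 = 54138
T ≈ 15.27 °C (positive, so assuming full melt was valid).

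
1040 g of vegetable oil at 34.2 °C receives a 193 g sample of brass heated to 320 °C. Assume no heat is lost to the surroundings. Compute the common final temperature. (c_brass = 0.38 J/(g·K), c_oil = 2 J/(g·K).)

T_f = Σ m_i c_i T_i / Σ m_i c_i:
T_f = (73.34·320 + 2080·34.2) / (73.34 + 2080)
    = 94605 / 2153.3 ≈ 43.93 °C

T_f ≈ 43.9 °C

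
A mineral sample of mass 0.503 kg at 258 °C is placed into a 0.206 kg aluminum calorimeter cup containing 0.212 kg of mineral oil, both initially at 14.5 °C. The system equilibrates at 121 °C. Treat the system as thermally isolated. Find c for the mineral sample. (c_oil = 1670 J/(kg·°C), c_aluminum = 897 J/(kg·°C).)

c ≈ 833 J/(kg·°C)

Heat gained plus heat lost sum to zero:
0.503×c×(121 − 258) + 0.212×1670×(121 − 14.5) + 0.206×897×(121 − 14.5) = 0
-68.91 c = -57385
c = -57385/-68.91 ≈ 832.7 J/(kg·°C)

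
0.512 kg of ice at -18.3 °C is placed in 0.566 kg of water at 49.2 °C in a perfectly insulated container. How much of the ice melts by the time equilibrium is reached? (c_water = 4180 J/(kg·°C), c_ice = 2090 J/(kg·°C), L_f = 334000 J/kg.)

Heat available from the water dropping to 0 °C: 0.566·4180·49.2 = 116401 J.
Of that, 0.512·2090·18.3 = 19582 J goes to bring the ice to 0 °C, leaving 96819 J.
To melt every bit of ice: 0.512·334000 = 171008 J.
That's not enough to melt it all — equilibrium is at 0 °C with ice remaining.
Mass melted = 96819/334000 ≈ 0.2899 kg.

m_melted ≈ 0.29 kg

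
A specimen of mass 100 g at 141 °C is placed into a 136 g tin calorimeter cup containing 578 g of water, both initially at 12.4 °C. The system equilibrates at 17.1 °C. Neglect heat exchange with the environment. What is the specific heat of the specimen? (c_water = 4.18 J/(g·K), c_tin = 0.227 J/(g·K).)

Setting the total heat transfer to zero:
100·c·(17.1 − 141) + 578·4.18·(17.1 − 12.4) + 136·0.227·(17.1 − 12.4) = 0
-12390 c = -11500
c = -11500/-12390 ≈ 0.9282 J/(g·K)

c ≈ 0.928 J/(g·K)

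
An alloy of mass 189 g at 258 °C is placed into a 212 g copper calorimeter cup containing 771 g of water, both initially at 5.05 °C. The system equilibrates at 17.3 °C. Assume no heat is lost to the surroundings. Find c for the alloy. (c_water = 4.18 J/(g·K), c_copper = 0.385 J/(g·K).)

c ≈ 0.89 J/(g·K)

Heat gained plus heat lost sum to zero:
189×c×(17.3 − 258) + 771×4.18×(17.3 − 5.05) + 212×0.385×(17.3 − 5.05) = 0
-45492 c = -40479
c = -40479/-45492 ≈ 0.8898 J/(g·K)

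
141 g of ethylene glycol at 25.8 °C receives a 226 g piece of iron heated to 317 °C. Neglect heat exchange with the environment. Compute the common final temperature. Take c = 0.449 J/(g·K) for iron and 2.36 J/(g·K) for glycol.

T_f ≈ 93.8 °C

T_f is the heat-capacity-weighted average of the initial temperatures:
T_f = (101.47·317 + 332.76·25.8) / (101.47 + 332.76)
    = 40752 / 434.23 ≈ 93.85 °C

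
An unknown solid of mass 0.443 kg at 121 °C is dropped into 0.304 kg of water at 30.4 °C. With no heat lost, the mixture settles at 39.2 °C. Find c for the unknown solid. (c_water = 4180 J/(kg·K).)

Let T be the final temperature. ΣQ_i = 0:
0.443×c×(39.2 − 121) + 0.304×4180×(39.2 − 30.4) = 0
-36.24 c = -11182
c = -11182/-36.24 ≈ 308.6 J/(kg·K)

c ≈ 309 J/(kg·K)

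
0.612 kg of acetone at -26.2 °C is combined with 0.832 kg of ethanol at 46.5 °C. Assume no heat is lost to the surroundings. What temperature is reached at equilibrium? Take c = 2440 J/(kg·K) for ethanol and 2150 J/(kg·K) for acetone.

T_f ≈ 17.9 °C

T_f is the heat-capacity-weighted average of the initial temperatures:
T_f = (2030.1×46.5 + 1315.8×(-26.2)) / (2030.1 + 1315.8)
    = 59925 / 3345.9 ≈ 17.91 °C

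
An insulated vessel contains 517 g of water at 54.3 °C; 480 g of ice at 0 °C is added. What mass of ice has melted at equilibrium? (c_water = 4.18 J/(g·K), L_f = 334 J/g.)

m_melted ≈ 351 g

Cooling the water to 0 °C releases 517·4.18·54.3 = 117346 J.
Melting all 480 g of ice would need 480·334 = 160320 J.
Since 117346 < 160320 J, not all the ice melts; equilibrium is at 0 °C.
m_melted·334 = 117346  ⇒  m_melted ≈ 351.3 g.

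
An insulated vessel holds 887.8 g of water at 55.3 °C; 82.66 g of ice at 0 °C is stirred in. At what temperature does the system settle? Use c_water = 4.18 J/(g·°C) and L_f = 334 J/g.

Setting the total heat transfer to zero:
melt ice: 82.66·334 = 27608
  meltwater 0→T: 82.66·4.18·T = 345.52 T
  water cools: 887.8·4.18·(T − 55.3) = 3711(T − 55.3)
4056.5 T = 205219 − 27608 = 177610
T ≈ 43.78 °C — above 0 °C, consistent with complete melting.

T_f ≈ 43.8 °C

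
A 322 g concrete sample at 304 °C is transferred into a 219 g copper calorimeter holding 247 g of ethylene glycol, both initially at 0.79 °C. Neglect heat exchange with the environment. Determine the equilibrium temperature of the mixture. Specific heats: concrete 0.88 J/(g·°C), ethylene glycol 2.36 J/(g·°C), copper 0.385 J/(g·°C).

T_f ≈ 91.2 °C

T_f = Σ m_i c_i T_i / Σ m_i c_i:
T_f = (283.36·304 + 582.92·0.79 + 84.31·0.79) / (283.36 + 582.92 + 84.31)
    = 86669 / 950.6 ≈ 91.17 °C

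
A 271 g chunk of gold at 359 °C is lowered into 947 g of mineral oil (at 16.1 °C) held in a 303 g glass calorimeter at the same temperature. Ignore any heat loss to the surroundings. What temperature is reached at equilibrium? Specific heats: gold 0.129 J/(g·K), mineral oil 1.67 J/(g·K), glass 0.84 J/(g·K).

Conservation of energy gives ΣQ = 0:
271·0.129·(T − 359) + 947·1.67·(T − 16.1) + 303·0.84·(T − 16.1) = 0
1871 T = 42110
T = 42110/1871 ≈ 22.51 °C

T_f ≈ 22.5 °C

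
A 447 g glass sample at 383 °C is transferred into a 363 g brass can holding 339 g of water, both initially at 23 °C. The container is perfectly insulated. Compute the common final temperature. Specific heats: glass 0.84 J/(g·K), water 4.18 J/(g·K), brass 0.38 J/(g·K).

With ΣQ=0 the equilibrium temperature is the m·c-weighted mean:
T_f = (375.48*383 + 1417*23 + 137.94*23) / (375.48 + 1417 + 137.94)
    = 179573 / 1930.4 ≈ 93.02 °C

T_f ≈ 93.0 °C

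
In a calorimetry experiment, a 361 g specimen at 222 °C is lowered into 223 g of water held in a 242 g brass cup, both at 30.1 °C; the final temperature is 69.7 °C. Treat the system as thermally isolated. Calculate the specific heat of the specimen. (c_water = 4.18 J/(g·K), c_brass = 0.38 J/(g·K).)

c ≈ 0.738 J/(g·K)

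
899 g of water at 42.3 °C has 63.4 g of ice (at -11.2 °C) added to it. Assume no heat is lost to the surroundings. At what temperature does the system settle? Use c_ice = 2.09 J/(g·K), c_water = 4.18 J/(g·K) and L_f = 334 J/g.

Let T be the final temperature. ΣQ_i = 0:
ice -11.2→0 °C: 63.4×2.09×11.2 = 1484.1
  melt ice: 63.4×334 = 21176
  meltwater 0→T: 63.4×4.18×T = 265.01 T
  water cools: 899×4.18×(T − 42.3) = 3757.8(T − 42.3)
4022.8 T = 158956 − 22660 = 136296
T ≈ 33.88 °C (positive, so assuming full melt was valid).

T_f ≈ 33.9 °C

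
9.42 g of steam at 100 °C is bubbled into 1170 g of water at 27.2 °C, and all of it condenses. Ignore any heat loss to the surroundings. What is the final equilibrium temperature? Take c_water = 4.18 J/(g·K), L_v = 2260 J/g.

T_f ≈ 32.1 °C

Setting the total heat transfer to zero:
condense steam: −9.42×2260 = −21289
  condensed water 100 °C→T: 39.38(T − 100)
  water warms: 1170×4.18×(T − 27.2) = 4890.6(T − 27.2)
4930 T = 21289 + 3937.6 + 133024 = 158251
T ≈ 32.10 °C, under the boiling point, so the assumption holds.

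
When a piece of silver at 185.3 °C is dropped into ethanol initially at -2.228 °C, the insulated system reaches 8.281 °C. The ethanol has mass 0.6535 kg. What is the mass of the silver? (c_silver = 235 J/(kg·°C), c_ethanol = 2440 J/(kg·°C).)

m ≈ 0.403 kg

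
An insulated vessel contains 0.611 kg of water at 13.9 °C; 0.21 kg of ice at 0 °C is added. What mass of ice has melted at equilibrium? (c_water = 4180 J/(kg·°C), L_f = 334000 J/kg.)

m_melted ≈ 0.106 kg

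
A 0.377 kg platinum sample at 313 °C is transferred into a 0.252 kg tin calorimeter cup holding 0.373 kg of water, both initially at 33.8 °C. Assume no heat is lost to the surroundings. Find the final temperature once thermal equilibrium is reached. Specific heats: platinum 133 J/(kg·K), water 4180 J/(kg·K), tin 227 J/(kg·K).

Net heat exchanged in the isolated system is zero:
0.377·133·(T − 313) + 0.373·4180·(T − 33.8) + 0.252·227·(T − 33.8) = 0
50.14(T − 313) + 1559.1(T − 33.8) + 57.2(T − 33.8) = 0
1666.5 T = 70327
T ≈ 42.20 °C

T_f ≈ 42.2 °C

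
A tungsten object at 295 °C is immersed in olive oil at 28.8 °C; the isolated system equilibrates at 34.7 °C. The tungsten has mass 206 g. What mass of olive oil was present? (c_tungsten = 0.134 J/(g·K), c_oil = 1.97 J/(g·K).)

Heat gained plus heat lost sum to zero:
206×0.134×(34.7 − 295) + m×1.97×(34.7 − 28.8) = 0
11.62 m = 7185.3
m = 7185.3/11.62 ≈ 618.2 g

m ≈ 618 g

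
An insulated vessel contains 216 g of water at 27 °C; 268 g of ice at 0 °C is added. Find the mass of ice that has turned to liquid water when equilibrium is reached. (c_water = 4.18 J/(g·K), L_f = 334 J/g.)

Water can give up m c ΔT = 216·4.18·27 = 24378 J before reaching 0 °C.
To melt every bit of ice: 268·334 = 89512 J.
Since 24378 < 89512 J, not all the ice melts; equilibrium is at 0 °C.
Mass melted = 24378/334 ≈ 72.99 g.

m_melted ≈ 73 g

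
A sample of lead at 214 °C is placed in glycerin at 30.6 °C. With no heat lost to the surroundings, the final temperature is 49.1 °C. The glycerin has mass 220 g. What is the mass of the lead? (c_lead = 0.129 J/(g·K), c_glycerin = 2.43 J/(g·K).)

Heat lost by the lead = heat gained by the glycerin:
m·0.129·(214 − 49.1) = 220·2.43·(49.1 − 30.6)
21.27 m = 9890.1  ⇒  m ≈ 464.9 g

m ≈ 465 g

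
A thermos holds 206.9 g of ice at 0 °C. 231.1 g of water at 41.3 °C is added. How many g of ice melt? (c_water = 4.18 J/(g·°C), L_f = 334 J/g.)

Cooling the water to 0 °C releases 231.1·4.18·41.3 = 39896 J.
Fully melting the ice requires m_ice L_f = 206.9·334 = 69105 J.
That's not enough to melt it all — equilibrium is at 0 °C with ice remaining.
m_melted·334 = 39896  ⇒  m_melted ≈ 119.4 g.

m_melted ≈ 119 g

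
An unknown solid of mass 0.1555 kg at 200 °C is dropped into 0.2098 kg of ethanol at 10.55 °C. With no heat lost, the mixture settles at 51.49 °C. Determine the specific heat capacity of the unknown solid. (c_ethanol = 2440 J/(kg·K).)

Let T be the final temperature. ΣQ_i = 0:
0.1555×c×(51.49 − 200) + 0.2098×2440×(51.49 − 10.55) = 0
-23.09 c = -20958
c = -20958/-23.09 ≈ 907.5 J/(kg·K)

c ≈ 908 J/(kg·K)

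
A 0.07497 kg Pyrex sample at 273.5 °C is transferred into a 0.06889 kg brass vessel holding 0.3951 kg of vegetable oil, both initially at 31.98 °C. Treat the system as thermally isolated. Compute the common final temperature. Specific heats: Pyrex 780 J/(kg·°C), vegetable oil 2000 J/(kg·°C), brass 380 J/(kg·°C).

T_f ≈ 48.1 °C

Taking heat into each body as positive, Σ m c ΔT = 0:
0.07497*780*(T − 273.5) + 0.3951*2000*(T − 31.98) + 0.06889*380*(T − 31.98) = 0
58.48(T − 273.5) + 790.2(T − 31.98) + 26.18(T − 31.98) = 0
874.85 T = 42101
T = 42101/874.85 ≈ 48.12 °C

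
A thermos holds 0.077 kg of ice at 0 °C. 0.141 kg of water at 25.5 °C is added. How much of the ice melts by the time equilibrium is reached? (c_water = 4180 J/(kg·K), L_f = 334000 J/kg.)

m_melted ≈ 0.045 kg

Water can give up m c ΔT = 0.141·4180·25.5 = 15029 J before reaching 0 °C.
To melt every bit of ice: 0.077·334000 = 25718 J.
Since 15029 < 25718 J, not all the ice melts; equilibrium is at 0 °C.
Mass melted = 15029/334000 ≈ 0.045 kg.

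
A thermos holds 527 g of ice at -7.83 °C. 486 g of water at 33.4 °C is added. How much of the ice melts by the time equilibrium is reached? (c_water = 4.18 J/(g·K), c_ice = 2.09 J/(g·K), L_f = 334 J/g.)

m_melted ≈ 177 g

Water can give up m c ΔT = 486·4.18·33.4 = 67851 J before reaching 0 °C.
Of that, 527·2.09·7.83 = 8624.2 J goes to bring the ice to 0 °C, leaving 59227 J.
Melting all 527 g of ice would need 527·334 = 176018 J.
Since 59227 < 176018 J, not all the ice melts; equilibrium is at 0 °C.
m_melted·334 = 59227  ⇒  m_melted ≈ 177.3 g.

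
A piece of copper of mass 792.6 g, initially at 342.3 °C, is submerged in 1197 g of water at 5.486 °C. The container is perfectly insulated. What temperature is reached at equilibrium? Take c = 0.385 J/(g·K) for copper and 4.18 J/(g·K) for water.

Taking heat into each body as positive, Σ m c ΔT = 0:
792.6*0.385*(T − 342.3) + 1197*4.18*(T − 5.486) = 0
305.15(T − 342.3) + 5003.5(T − 5.486) = 0
(305.15 + 5003.5) T = 305.15*342.3 + 5003.5*5.486
T = 131902/5308.6 ≈ 24.85 °C

T_f ≈ 24.8 °C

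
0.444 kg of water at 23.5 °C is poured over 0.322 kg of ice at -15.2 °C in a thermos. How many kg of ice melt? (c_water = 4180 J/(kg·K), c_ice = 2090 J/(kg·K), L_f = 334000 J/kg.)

m_melted ≈ 0.1 kg

Heat available from the water dropping to 0 °C: 0.444×4180×23.5 = 43614 J.
Warming the ice to 0 °C takes 0.322×2090×15.2 = 10229 J, leaving 33385 J for melting.
To melt every bit of ice: 0.322×334000 = 107548 J.
33385 J < 107548 J, so only part of the ice melts and the system sits at 0 °C.
m_melted×334000 = 33385  ⇒  m_melted ≈ 0.09995 kg.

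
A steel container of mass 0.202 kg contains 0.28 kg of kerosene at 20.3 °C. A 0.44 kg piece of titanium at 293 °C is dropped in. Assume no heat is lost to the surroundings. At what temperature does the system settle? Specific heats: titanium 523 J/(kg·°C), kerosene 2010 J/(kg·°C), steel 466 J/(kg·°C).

T_f ≈ 91.0 °C

Setting the total heat transfer to zero:
0.44×523×(T − 293) + 0.28×2010×(T − 20.3) + 0.202×466×(T − 20.3) = 0
230.12(T − 293) + 562.8(T − 20.3) + 94.13(T − 20.3) = 0
887.05 T = 80761
T = 80761 / 887.05 = 91 °C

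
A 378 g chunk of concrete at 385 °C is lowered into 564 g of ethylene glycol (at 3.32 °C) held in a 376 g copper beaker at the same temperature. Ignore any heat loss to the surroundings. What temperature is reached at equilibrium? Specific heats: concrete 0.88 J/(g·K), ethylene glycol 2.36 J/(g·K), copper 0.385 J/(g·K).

T_f ≈ 73.5 °C

Net heat exchanged in the isolated system is zero:
378*0.88*(T − 385) + 564*2.36*(T − 3.32) + 376*0.385*(T − 3.32) = 0
332.64(T − 385) + 1331(T − 3.32) + 144.76(T − 3.32) = 0
(332.64 + 1331 + 144.76) T = 332.64*385 + 1331*3.32 + 144.76*3.32
T = 132966/1808.4 ≈ 73.53 °C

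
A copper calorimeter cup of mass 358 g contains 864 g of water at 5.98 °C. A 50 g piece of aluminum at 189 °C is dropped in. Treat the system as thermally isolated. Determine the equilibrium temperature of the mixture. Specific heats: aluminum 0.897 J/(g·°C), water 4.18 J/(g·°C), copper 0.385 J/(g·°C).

T_f ≈ 8.1 °C

Net heat exchanged in the isolated system is zero:
50·0.897·(T − 189) + 864·4.18·(T − 5.98) + 358·0.385·(T − 5.98) = 0
44.85(T − 189) + 3611.5(T − 5.98) + 137.83(T − 5.98) = 0
3794.2 T = 30898
T ≈ 8.14 °C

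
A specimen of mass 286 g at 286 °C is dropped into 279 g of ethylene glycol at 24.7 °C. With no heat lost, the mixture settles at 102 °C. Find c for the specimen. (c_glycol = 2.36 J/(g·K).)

c ≈ 0.967 J/(g·K)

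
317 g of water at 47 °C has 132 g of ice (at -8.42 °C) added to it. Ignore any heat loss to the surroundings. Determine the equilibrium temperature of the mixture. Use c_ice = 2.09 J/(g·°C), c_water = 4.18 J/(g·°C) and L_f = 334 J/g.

T_f ≈ 8.5 °C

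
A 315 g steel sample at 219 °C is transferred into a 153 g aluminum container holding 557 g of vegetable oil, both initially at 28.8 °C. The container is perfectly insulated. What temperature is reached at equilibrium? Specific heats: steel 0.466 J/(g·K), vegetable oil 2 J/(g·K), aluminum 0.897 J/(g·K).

T_f ≈ 48.8 °C

Setting the total heat transfer to zero:
315·0.466·(T − 219) + 557·2·(T − 28.8) + 153·0.897·(T − 28.8) = 0
146.79(T − 219) + 1114(T − 28.8) + 137.24(T − 28.8) = 0
1398 T = 68183
T = 68183/1398 ≈ 48.77 °C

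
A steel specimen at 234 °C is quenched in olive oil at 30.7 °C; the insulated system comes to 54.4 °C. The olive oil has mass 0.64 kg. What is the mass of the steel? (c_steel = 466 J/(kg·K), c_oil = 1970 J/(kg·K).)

Heat lost by the steel = heat gained by the oil:
m·466·(234 − 54.4) = 0.64·1970·(54.4 − 30.7)
83694 m = 29881  ⇒  m ≈ 0.357 kg

m ≈ 0.357 kg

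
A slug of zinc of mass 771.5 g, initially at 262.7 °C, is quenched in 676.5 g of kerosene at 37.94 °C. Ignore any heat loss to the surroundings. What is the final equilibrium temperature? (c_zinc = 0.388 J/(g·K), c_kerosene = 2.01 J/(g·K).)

T_f ≈ 78.5 °C

Set heat shed by the hot body equal to heat absorbed by the cold body:
771.5×0.388×(262.7 − T) = 676.5×2.01×(T − 37.94)
299.34(262.7 − T) = 1359.8(T − 37.94)
1659.1 T = 130227  ⇒  T ≈ 78.49 °C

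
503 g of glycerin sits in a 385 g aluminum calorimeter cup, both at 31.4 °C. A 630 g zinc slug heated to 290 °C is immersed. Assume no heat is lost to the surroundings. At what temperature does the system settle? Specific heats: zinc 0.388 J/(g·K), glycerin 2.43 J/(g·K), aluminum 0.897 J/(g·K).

Let T be the final temperature. ΣQ_i = 0:
630*0.388*(T − 290) + 503*2.43*(T − 31.4) + 385*0.897*(T − 31.4) = 0
244.44(T − 290) + 1222.3(T − 31.4) + 345.35(T − 31.4) = 0
1812.1 T = 120111
T ≈ 66.28 °C

T_f ≈ 66.3 °C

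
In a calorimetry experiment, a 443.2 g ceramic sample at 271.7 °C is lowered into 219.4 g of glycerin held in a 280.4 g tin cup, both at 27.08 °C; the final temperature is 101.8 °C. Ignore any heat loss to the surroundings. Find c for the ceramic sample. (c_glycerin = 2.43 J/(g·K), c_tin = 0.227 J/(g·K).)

c ≈ 0.592 J/(g·K)

Heat gained plus heat lost sum to zero:
443.2×c×(101.8 − 271.7) + 219.4×2.43×(101.8 − 27.08) + 280.4×0.227×(101.8 − 27.08) = 0
-75300 c = -44592
c = -44592/-75300 ≈ 0.5922 J/(g·K)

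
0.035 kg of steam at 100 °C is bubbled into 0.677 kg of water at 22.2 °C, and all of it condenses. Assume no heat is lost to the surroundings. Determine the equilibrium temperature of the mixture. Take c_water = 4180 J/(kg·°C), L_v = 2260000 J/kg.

T_f ≈ 52.6 °C

Taking heat into each body as positive, Σ m c ΔT = 0:
steam→water at 100 °C releases m L_v = 0.035×2260000 = 79100; condensed water 100 °C→T: 146.3(T − 100); original water: 2829.9(T − 22.2)
2976.2 T = 79100 + 14630 + 62823 = 156553
T ≈ 52.60 °C, under the boiling point, so the assumption holds.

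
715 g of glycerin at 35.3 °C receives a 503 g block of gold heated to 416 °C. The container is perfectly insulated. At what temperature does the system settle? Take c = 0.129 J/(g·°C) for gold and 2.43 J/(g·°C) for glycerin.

T_f ≈ 49.0 °C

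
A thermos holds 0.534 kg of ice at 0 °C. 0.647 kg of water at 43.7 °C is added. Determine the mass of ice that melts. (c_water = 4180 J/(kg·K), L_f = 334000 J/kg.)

m_melted ≈ 0.354 kg

Heat available from the water dropping to 0 °C: 0.647·4180·43.7 = 118185 J.
Melting all 0.534 kg of ice would need 0.534·334000 = 178356 J.
That's not enough to melt it all — equilibrium is at 0 °C with ice remaining.
Mass melted = 118185/334000 ≈ 0.3538 kg.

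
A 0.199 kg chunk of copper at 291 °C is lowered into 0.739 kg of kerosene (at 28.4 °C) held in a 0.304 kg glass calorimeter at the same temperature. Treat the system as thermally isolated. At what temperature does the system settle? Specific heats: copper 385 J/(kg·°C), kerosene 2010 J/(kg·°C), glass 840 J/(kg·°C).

T_f ≈ 39.5 °C

Setting the total heat transfer to zero:
0.199*385*(T − 291) + 0.739*2010*(T − 28.4) + 0.304*840*(T − 28.4) = 0
1817.4 T = 71732
T = 71732/1817.4 ≈ 39.47 °C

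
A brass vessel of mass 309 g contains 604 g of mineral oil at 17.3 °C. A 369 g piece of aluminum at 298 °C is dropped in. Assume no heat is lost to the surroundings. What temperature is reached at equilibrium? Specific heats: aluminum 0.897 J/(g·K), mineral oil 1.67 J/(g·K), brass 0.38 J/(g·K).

Heat gained plus heat lost sum to zero:
369*0.897*(T − 298) + 604*1.67*(T − 17.3) + 309*0.38*(T − 17.3) = 0
330.99(T − 298) + 1008.7(T − 17.3) + 117.42(T − 17.3) = 0
(330.99 + 1008.7 + 117.42) T = 330.99*298 + 1008.7*17.3 + 117.42*17.3
T ≈ 81.06 °C

T_f ≈ 81.1 °C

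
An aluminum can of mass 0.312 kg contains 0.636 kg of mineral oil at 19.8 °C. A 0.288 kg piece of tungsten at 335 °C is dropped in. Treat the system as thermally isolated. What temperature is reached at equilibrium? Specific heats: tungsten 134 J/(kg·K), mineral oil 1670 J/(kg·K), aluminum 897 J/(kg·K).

T_f ≈ 28.6 °C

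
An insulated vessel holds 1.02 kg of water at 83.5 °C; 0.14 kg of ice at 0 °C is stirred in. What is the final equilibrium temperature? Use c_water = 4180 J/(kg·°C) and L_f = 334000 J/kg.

Heat gained plus heat lost sum to zero:
fusion: m_ice L_f = 0.14·334000 = 46760; meltwater 0→T: 0.14·4180·T = 585.2 T; water cools: 1.02·4180·(T − 83.5) = 4263.6(T − 83.5)
4848.8 T = 356011 − 46760 = 309251
T ≈ 63.78 °C. Since T > 0 °C, the all-ice-melts assumption holds.

T_f ≈ 63.8 °C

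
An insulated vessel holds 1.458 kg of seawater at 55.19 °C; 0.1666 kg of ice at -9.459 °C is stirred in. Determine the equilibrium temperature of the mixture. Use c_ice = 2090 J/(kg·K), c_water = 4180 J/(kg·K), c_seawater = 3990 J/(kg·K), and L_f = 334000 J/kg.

T_f ≈ 40.2 °C

Setting the total heat transfer to zero:
ice -9.459→0 °C: 0.1666×2090×9.459 = 3293.6; melt ice: 0.1666×334000 = 55644; warm the meltwater: 696.39 T; seawater: 5817.4(T − 55.19)
6513.8 T = 321063 − 58938 = 262125
T ≈ 40.24 °C (positive, so assuming full melt was valid).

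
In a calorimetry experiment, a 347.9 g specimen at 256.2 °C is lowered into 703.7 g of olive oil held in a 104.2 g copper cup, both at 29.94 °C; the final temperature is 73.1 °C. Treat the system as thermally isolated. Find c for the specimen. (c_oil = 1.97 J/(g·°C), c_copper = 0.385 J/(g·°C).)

c ≈ 0.966 J/(g·°C)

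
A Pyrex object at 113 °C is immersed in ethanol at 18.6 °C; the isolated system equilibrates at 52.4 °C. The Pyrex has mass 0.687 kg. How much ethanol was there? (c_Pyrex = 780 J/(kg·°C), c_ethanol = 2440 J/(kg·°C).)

m ≈ 0.394 kg

Heat lost by the Pyrex = heat gained by the ethanol:
0.687×780×(113 − 52.4) = m×2440×(52.4 − 18.6)
82472 m = 32473  ⇒  m ≈ 0.3937 kg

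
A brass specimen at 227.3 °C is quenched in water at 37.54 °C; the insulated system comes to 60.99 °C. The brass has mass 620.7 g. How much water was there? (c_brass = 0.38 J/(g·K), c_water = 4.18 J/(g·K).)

m ≈ 400 g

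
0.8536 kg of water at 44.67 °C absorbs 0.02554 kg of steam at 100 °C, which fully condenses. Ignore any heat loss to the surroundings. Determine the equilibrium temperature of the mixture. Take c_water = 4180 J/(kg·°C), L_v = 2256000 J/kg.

T_f ≈ 62.0 °C

Energy conservation, ΣQ = 0:
steam→water at 100 °C releases m L_v = 0.02554·2256000 = 57618; condensate cools 100→T: 0.02554·4180·(T − 100) = 106.76(T − 100); original water: 3568(T − 44.67)
3674.8 T = 57618 + 10676 + 159385 = 227679
T ≈ 61.96 °C (< 100 °C, so full condensation is consistent).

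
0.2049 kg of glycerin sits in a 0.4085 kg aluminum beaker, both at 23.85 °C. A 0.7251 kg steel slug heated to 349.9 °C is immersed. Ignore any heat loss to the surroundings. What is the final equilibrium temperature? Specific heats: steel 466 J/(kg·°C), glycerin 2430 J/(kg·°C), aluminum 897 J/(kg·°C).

Conservation of energy gives ΣQ = 0:
0.7251*466*(T − 349.9) + 0.2049*2430*(T − 23.85) + 0.4085*897*(T − 23.85) = 0
337.9(T − 349.9) + 497.91(T − 23.85) + 366.42(T − 23.85) = 0
(337.9 + 497.91 + 366.42) T = 337.9*349.9 + 497.91*23.85 + 366.42*23.85
T = 138844/1202.2 ≈ 115.49 °C

T_f ≈ 115.5 °C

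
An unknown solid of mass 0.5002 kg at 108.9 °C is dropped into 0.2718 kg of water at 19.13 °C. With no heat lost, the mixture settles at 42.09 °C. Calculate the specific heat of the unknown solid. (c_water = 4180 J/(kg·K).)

Heat lost by the unknown solid = heat gained by the water:
0.5002×c×(108.9 − 42.09) = 0.2718×4180×(42.09 − 19.13)
33.42 c = 26085  ⇒  c ≈ 780.6 J/(kg·K)

c ≈ 781 J/(kg·K)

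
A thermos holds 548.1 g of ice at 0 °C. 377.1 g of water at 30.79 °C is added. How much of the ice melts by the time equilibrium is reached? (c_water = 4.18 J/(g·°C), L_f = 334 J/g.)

Cooling the water to 0 °C releases 377.1×4.18×30.79 = 48534 J.
To melt every bit of ice: 548.1×334 = 183065 J.
48534 J < 183065 J, so only part of the ice melts and the system sits at 0 °C.
Mass melted = 48534/334 ≈ 145.3 g.

m_melted ≈ 145 g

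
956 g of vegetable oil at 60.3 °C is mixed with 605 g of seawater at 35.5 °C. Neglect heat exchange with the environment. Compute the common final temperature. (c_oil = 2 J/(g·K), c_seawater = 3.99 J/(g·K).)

Energy conservation, ΣQ = 0:
956*2*(T − 60.3) + 605*3.99*(T − 35.5) = 0
1912(T − 60.3) + 2414(T − 35.5) = 0
(1912 + 2414) T = 1912*60.3 + 2414*35.5
T = 200989/4326 ≈ 46.46 °C

T_f ≈ 46.5 °C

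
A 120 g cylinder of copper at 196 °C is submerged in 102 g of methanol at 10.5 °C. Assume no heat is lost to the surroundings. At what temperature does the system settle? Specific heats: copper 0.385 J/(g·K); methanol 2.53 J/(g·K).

T_f ≈ 38.7 °C

T_f is the heat-capacity-weighted average of the initial temperatures:
T_f = (46.2×196 + 258.06×10.5) / (46.2 + 258.06)
    = 11765 / 304.26 ≈ 38.67 °C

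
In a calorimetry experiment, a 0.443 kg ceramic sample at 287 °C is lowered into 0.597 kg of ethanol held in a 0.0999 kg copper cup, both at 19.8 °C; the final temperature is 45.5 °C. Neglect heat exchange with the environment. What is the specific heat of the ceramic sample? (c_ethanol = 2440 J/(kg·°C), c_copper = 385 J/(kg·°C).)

c ≈ 359 J/(kg·°C)

Heat gained plus heat lost sum to zero:
0.443·c·(45.5 − 287) + 0.597·2440·(45.5 − 19.8) + 0.0999·385·(45.5 − 19.8) = 0
-106.98 c = -38425
c = -38425/-106.98 ≈ 359.2 J/(kg·°C)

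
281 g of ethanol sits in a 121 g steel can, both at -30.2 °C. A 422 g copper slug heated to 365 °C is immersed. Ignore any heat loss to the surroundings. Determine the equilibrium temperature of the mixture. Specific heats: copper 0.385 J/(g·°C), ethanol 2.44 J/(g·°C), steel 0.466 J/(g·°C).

Energy conservation, ΣQ = 0:
422·0.385·(T − 365) + 281·2.44·(T − (-30.2)) + 121·0.466·(T − (-30.2)) = 0
162.47(T − 365) + 685.64(T − (-30.2)) + 56.39(T − (-30.2)) = 0
904.5 T = 36892
T = 36892 / 904.5 = 40.8 °C

T_f ≈ 40.8 °C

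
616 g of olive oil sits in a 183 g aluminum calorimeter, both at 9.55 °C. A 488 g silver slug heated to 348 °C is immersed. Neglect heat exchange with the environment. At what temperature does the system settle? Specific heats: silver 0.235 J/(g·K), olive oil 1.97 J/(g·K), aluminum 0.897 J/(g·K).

Setting the total heat transfer to zero:
488·0.235·(T − 348) + 616·1.97·(T − 9.55) + 183·0.897·(T − 9.55) = 0
114.68(T − 348) + 1213.5(T − 9.55) + 164.15(T − 9.55) = 0
1492.4 T = 53065
T ≈ 35.56 °C

T_f ≈ 35.6 °C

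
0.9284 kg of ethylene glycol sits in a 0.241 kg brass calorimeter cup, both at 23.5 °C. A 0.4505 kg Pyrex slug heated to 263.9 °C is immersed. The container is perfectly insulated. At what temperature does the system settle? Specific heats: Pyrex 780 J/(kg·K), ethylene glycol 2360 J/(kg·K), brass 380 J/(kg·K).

T_f ≈ 55.6 °C

Net heat exchanged in the isolated system is zero:
0.4505×780×(T − 263.9) + 0.9284×2360×(T − 23.5) + 0.241×380×(T − 23.5) = 0
351.39(T − 263.9) + 2191(T − 23.5) + 91.58(T − 23.5) = 0
2634 T = 146373
T = 146373/2634 ≈ 55.57 °C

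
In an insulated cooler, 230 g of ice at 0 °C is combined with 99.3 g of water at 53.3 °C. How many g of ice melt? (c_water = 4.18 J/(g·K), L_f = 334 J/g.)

m_melted ≈ 66.2 g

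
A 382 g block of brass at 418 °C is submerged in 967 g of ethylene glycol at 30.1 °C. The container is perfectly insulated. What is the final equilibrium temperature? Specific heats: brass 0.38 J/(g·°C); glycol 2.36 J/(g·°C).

T_f ≈ 53.3 °C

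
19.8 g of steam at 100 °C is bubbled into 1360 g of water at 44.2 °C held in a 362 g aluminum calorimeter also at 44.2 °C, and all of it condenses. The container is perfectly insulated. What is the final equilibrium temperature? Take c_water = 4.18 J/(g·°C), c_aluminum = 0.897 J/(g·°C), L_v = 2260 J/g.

Energy conservation, ΣQ = 0:
latent heat released on condensation: 19.8×2260 = 44748; condensed water 100 °C→T: 82.76(T − 100); water warms: 1360×4.18×(T − 44.2) = 5684.8(T − 44.2); cup: 324.71(T − 44.2)
6092.3 T = 44748 + 8276.4 + 265621 = 318645
T ≈ 52.30 °C, under the boiling point, so the assumption holds.

T_f ≈ 52.3 °C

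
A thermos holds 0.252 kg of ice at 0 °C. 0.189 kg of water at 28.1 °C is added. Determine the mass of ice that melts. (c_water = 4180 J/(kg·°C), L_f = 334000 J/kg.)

Water can give up m c ΔT = 0.189·4180·28.1 = 22200 J before reaching 0 °C.
To melt every bit of ice: 0.252·334000 = 84168 J.
22200 J < 84168 J, so only part of the ice melts and the system sits at 0 °C.
m_melt = 22200 / L_f = 0.06647 kg.

m_melted ≈ 0.0665 kg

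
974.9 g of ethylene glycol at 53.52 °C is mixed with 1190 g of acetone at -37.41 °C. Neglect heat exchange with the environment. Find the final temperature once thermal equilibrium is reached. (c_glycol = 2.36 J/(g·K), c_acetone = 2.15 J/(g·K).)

T_f ≈ 5.6 °C

Heat gained plus heat lost sum to zero:
974.9·2.36·(T − 53.52) + 1190·2.15·(T − (-37.41)) = 0
2300.8(T − 53.52) + 2558.5(T − (-37.41)) = 0
4859.3 T = 27423
T ≈ 5.64 °C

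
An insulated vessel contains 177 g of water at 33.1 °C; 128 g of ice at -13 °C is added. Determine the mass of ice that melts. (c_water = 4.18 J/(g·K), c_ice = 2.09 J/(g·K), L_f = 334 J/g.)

Water can give up m c ΔT = 177×4.18×33.1 = 24489 J before reaching 0 °C.
Warming the ice to 0 °C takes 128×2.09×13 = 3477.8 J, leaving 21012 J for melting.
To melt every bit of ice: 128×334 = 42752 J.
Since 21012 < 42752 J, not all the ice melts; equilibrium is at 0 °C.
m_melted×334 = 21012  ⇒  m_melted ≈ 62.91 g.

m_melted ≈ 62.9 g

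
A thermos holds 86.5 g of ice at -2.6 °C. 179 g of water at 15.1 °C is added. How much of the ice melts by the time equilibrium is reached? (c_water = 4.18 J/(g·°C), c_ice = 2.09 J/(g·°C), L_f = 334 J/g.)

m_melted ≈ 32.4 g

Water can give up m c ΔT = 179×4.18×15.1 = 11298 J before reaching 0 °C.
Warming the ice to 0 °C takes 86.5×2.09×2.6 = 470.04 J, leaving 10828 J for melting.
Melting all 86.5 g of ice would need 86.5×334 = 28891 J.
Since 10828 < 28891 J, not all the ice melts; equilibrium is at 0 °C.
m_melt = 10828 / L_f = 32.42 g.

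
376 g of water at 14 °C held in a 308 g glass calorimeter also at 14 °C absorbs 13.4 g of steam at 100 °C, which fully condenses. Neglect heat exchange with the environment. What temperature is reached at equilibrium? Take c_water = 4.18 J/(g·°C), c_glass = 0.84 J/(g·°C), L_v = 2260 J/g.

T_f ≈ 32.6 °C

Let T be the final temperature. ΣQ_i = 0:
latent heat released on condensation: 13.4·2260 = 30284
  condensed water 100 °C→T: 56.01(T − 100)
  water warms: 376·4.18·(T − 14) = 1571.7(T − 14)
  cup: 258.72(T − 14)
1886.4 T = 30284 + 5601.2 + 25626 = 61511
T ≈ 32.61 °C, under the boiling point, so the assumption holds.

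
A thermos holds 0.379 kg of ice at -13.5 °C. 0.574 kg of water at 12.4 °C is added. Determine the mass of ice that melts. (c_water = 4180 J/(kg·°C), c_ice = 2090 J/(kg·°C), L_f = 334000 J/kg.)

Water can give up m c ΔT = 0.574×4180×12.4 = 29752 J before reaching 0 °C.
Of that, 0.379×2090×13.5 = 10693 J goes to bring the ice to 0 °C, leaving 19058 J.
Fully melting the ice requires m_ice L_f = 0.379×334000 = 126586 J.
That's not enough to melt it all — equilibrium is at 0 °C with ice remaining.
m_melted×334000 = 19058  ⇒  m_melted ≈ 0.05706 kg.

m_melted ≈ 0.0571 kg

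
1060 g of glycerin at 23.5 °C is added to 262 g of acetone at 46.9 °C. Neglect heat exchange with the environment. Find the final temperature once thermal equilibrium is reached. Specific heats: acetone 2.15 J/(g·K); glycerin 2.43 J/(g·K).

T_f ≈ 27.7 °C

T_f is the heat-capacity-weighted average of the initial temperatures:
T_f = (563.3×46.9 + 2575.8×23.5) / (563.3 + 2575.8)
    = 86950 / 3139.1 ≈ 27.70 °C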